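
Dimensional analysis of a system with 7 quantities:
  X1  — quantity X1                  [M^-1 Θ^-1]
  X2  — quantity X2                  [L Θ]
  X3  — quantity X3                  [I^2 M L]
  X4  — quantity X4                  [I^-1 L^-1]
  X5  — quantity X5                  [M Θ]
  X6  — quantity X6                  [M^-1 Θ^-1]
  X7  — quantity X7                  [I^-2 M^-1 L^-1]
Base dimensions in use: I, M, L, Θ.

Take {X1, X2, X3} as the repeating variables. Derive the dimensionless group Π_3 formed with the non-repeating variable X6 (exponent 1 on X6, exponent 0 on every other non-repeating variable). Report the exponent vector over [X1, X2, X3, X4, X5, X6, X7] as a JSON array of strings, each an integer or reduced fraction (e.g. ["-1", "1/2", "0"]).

Exponent matrix [I,M,L,Θ] × [X1,X2,X3,X4,X5,X6,X7]:
  I: [ 0  0  2 -1  0  0 -2]
  M: [-1  0  1  0  1 -1 -1]
  L: [ 0  1  1 -1  0  0 -1]
  Θ: [-1  1  0  0  1 -1  0]
RREF → pivots at {X1,X2,X3} ⇒ r = 3
Repeat: X1,X2,X3; free: X4,X5,X6,X7
RREF:
  r0: [   1    0    0 -1/2   -1    1    0]
  r1: [   0    1    0 -1/2    0    0    0]
  r2: [   0    0    1 -1/2    0    0   -1]
  r3: [   0    0    0    0    0    0    0]
Fix exponent of X6 at 1, X4 at 0, X5 at 0, X7 at 0; solve each RREF row for its pivot's exponent:
  r0: exp(X1) + (1)·1 = 0 ⇒ exp(X1) = -1
  r1: exp(X2) + (0)·1 = 0 ⇒ exp(X2) = 0
  r2: exp(X3) + (0)·1 = 0 ⇒ exp(X3) = 0
Π_3 = X1^-1 · X6

["-1", "0", "0", "0", "0", "1", "0"]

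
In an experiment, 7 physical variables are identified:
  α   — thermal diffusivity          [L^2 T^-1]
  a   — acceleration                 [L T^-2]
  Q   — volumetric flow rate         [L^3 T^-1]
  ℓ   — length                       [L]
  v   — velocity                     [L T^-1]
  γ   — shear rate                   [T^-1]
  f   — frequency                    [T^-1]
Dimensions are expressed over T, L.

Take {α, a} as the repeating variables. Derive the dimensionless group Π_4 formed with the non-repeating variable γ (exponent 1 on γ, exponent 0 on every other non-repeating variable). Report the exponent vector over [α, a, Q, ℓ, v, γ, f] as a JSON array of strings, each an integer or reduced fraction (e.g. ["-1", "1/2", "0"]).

["1/3", "-2/3", "0", "0", "0", "1", "0"]

Write exponents as rows T,L / cols α,a,Q,ℓ,v,γ,f:
  T: [-1 -2 -1  0 -1 -1 -1]
  L: [ 2  1  3  1  1  0  0]
Row reduction gives pivot columns α,a; rank = 2
Pivot set = {α,a}, free = {Q,ℓ,v,γ,f}
RREF:
  r0: [   1    0  5/3  2/3  1/3 -1/3 -1/3]
  r1: [   0    1 -1/3 -1/3  1/3  2/3  2/3]
Fix exponent of γ at 1, Q at 0, ℓ at 0, v at 0, f at 0; solve each RREF row for its pivot's exponent:
  r0: exp(α) + (-1/3)·1 = 0 ⇒ exp(α) = 1/3
  r1: exp(a) + (2/3)·1 = 0 ⇒ exp(a) = -2/3
Π_4 = α^(1/3) · a^(-2/3) · γ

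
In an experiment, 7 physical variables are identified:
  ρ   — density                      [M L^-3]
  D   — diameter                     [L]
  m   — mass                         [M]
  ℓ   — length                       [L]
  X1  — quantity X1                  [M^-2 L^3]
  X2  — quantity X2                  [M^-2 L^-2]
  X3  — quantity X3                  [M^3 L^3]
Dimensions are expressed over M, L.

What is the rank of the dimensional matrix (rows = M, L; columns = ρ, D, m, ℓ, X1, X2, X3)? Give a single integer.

2

Dimensional matrix (M×L by ρ×D×m×ℓ×X1×X2×X3):
  M: [ 1  0  1  0 -2 -2  3]
  L: [-3  1  0  1  3 -2  3]
Row reduction gives pivot columns ρ,D; rank = 2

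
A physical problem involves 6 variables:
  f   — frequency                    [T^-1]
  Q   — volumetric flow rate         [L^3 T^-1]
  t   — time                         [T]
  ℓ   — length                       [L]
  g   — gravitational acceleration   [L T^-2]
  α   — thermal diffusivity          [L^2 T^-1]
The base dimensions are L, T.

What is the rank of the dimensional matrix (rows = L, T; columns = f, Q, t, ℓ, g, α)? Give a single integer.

2

Write exponents as rows L,T / cols f,Q,t,ℓ,g,α:
  L: [ 0  3  0  1  1  2]
  T: [-1 -1  1  0 -2 -1]
RREF → pivots at {f,Q} ⇒ r = 2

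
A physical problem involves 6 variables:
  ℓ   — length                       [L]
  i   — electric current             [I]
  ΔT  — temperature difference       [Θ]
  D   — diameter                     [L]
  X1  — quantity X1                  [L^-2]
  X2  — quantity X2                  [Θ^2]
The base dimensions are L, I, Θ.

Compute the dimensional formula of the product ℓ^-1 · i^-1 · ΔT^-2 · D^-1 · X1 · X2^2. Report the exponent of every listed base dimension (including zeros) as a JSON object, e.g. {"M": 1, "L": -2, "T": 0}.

Exponent matrix [L,I,Θ] × [ℓ,i,ΔT,D,X1,X2]:
  L: [ 1  0  0  1 -2  0]
  I: [ 0  1  0  0  0  0]
  Θ: [ 0  0  1  0  0  2]
  [L]: (-1)·1+(-1)·0+(-2)·0+(-1)·1+(1)·-2+(2)·0 = -4
  [I]: (-1)·0+(-1)·1+(-2)·0+(-1)·0+(1)·0+(2)·0 = -1
  [Θ]: (-1)·0+(-1)·0+(-2)·1+(-1)·0+(1)·0+(2)·2 = 2
⇒ L^-4 I^-1 Θ^2

{"L": -4, "I": -1, "Θ": 2}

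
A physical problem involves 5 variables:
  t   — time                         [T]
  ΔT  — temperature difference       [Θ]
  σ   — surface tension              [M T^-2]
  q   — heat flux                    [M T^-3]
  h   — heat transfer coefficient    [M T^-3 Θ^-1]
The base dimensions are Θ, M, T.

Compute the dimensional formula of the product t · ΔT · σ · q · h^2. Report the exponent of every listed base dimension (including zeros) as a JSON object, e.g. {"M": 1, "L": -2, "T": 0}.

{"Θ": -1, "M": 4, "T": -10}

Dimensional matrix (Θ×M×T by t×ΔT×σ×q×h):
  Θ: [ 0  1  0  0 -1]
  M: [ 0  0  1  1  1]
  T: [ 1  0 -2 -3 -3]
  [Θ]: (1)·0+(1)·1+(1)·0+(1)·0+(2)·-1 = -1
  [M]: (1)·0+(1)·0+(1)·1+(1)·1+(2)·1 = 4
  [T]: (1)·1+(1)·0+(1)·-2+(1)·-3+(2)·-3 = -10
⇒ Θ^-1 M^4 T^-10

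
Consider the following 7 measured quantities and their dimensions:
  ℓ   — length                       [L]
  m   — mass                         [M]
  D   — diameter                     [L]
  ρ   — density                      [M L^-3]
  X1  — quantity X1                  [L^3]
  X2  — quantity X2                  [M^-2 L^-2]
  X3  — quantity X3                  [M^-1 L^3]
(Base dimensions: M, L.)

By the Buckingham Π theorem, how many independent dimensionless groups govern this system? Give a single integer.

Dimensional matrix (M×L by ℓ×m×D×ρ×X1×X2×X3):
  M: [ 0  1  0  1  0 -2 -1]
  L: [ 1  0  1 -3  3 -2  3]
RREF → pivots at {ℓ,m} ⇒ r = 2
Π count = n − r = 7 − 2 = 5

5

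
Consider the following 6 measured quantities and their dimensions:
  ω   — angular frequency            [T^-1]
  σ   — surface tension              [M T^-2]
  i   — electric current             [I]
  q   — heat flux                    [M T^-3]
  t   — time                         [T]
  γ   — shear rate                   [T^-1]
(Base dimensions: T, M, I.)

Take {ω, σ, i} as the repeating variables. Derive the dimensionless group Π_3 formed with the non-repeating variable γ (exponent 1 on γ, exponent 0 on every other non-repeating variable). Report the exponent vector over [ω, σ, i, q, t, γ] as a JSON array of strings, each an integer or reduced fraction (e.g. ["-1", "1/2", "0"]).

Exponent matrix [T,M,I] × [ω,σ,i,q,t,γ]:
  T: [-1 -2  0 -3  1 -1]
  M: [ 0  1  0  1  0  0]
  I: [ 0  0  1  0  0  0]
RREF → pivots at {ω,σ,i} ⇒ r = 3
Pivot set = {ω,σ,i}, free = {q,t,γ}
RREF:
  r0: [   1    0    0    1   -1    1]
  r1: [   0    1    0    1    0    0]
  r2: [   0    0    1    0    0    0]
Fix exponent of γ at 1, q at 0, t at 0; solve each RREF row for its pivot's exponent:
  r0: exp(ω) + (1)·1 = 0 ⇒ exp(ω) = -1
  r1: exp(σ) + (0)·1 = 0 ⇒ exp(σ) = 0
  r2: exp(i) + (0)·1 = 0 ⇒ exp(i) = 0
Π_3 = ω^-1 · γ

["-1", "0", "0", "0", "0", "1"]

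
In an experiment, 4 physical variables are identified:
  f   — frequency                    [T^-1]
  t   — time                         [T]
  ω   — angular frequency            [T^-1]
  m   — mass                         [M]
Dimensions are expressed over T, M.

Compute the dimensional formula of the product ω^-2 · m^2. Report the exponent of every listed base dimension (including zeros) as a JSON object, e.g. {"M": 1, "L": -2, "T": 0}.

{"T": 2, "M": 2}

Exponent matrix [T,M] × [f,t,ω,m]:
  T: [-1  1 -1  0]
  M: [ 0  0  0  1]
  [T]: (-2)·-1+(2)·0 = 2
  [M]: (-2)·0+(2)·1 = 2
⇒ T^2 M^2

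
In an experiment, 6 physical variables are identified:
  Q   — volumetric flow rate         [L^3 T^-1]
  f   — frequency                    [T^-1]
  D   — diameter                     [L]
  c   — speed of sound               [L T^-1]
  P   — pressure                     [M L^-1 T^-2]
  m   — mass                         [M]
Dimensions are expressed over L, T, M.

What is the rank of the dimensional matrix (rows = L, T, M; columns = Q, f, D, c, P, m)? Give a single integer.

Dimensional matrix (L×T×M by Q×f×D×c×P×m):
  L: [ 3  0  1  1 -1  0]
  T: [-1 -1  0 -1 -2  0]
  M: [ 0  0  0  0  1  1]
Echelon form has 3 nonzero rows (pivots: Q,f,P)

3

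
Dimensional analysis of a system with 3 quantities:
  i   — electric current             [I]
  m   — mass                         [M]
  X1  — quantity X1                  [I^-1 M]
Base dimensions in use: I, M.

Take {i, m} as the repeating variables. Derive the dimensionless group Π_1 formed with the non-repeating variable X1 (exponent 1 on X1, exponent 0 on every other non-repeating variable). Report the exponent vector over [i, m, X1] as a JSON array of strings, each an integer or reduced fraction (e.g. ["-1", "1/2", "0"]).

["1", "-1", "1"]

Dimensional matrix (I×M by i×m×X1):
  I: [ 1  0 -1]
  M: [ 0  1  1]
RREF → pivots at {i,m} ⇒ r = 2
Repeat: i,m; free: X1
RREF:
  r0: [   1    0   -1]
  r1: [   0    1    1]
Fix exponent of X1 at 1; solve each RREF row for its pivot's exponent:
  r0: exp(i) + (-1)·1 = 0 ⇒ exp(i) = 1
  r1: exp(m) + (1)·1 = 0 ⇒ exp(m) = -1
Π_1 = i · m^-1 · X1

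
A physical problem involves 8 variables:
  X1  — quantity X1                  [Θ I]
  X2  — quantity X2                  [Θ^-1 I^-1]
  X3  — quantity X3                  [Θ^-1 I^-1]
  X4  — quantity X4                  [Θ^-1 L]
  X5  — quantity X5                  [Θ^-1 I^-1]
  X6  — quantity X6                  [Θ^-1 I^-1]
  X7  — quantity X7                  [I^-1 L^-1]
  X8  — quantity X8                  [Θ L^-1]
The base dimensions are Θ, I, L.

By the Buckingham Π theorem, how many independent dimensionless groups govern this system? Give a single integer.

6

Dimensional matrix (Θ×I×L by X1×X2×X3×X4×X5×X6×X7×X8):
  Θ: [ 1 -1 -1 -1 -1 -1  0  1]
  I: [ 1 -1 -1  0 -1 -1 -1  0]
  L: [ 0  0  0  1  0  0 -1 -1]
Row reduction gives pivot columns X1,X4; rank = 2
Π count = n − r = 8 − 2 = 6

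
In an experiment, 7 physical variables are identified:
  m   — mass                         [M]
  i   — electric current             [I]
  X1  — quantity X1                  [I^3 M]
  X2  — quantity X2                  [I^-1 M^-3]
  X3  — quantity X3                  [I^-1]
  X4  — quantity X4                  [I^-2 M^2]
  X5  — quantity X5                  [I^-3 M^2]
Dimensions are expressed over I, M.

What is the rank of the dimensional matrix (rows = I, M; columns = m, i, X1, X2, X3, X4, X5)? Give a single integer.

Write exponents as rows I,M / cols m,i,X1,X2,X3,X4,X5:
  I: [ 0  1  3 -1 -1 -2 -3]
  M: [ 1  0  1 -3  0  2  2]
Row reduction gives pivot columns m,i; rank = 2

2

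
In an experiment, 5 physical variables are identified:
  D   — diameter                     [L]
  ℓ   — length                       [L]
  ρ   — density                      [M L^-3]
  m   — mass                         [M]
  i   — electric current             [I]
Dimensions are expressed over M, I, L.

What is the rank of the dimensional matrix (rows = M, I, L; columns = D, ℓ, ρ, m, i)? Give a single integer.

Write exponents as rows M,I,L / cols D,ℓ,ρ,m,i:
  M: [ 0  0  1  1  0]
  I: [ 0  0  0  0  1]
  L: [ 1  1 -3  0  0]
Echelon form has 3 nonzero rows (pivots: D,ρ,i)

3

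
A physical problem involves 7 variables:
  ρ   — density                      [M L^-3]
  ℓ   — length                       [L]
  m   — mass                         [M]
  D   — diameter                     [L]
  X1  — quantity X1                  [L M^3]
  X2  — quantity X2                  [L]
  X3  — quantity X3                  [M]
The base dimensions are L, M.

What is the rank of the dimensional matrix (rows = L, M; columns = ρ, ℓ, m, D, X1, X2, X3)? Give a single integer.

2

Exponent matrix [L,M] × [ρ,ℓ,m,D,X1,X2,X3]:
  L: [-3  1  0  1  1  1  0]
  M: [ 1  0  1  0  3  0  1]
Row reduction gives pivot columns ρ,ℓ; rank = 2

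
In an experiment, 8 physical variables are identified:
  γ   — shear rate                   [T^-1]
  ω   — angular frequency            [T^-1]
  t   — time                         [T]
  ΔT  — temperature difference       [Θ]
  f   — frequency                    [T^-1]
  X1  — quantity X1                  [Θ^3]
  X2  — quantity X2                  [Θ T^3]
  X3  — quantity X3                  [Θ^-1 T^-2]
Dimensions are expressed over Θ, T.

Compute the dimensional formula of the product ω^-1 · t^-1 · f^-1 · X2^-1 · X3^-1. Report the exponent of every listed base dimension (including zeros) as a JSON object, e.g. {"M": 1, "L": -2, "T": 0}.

Exponent matrix [Θ,T] × [γ,ω,t,ΔT,f,X1,X2,X3]:
  Θ: [ 0  0  0  1  0  3  1 -1]
  T: [-1 -1  1  0 -1  0  3 -2]
  [Θ]: (-1)·0+(-1)·0+(-1)·0+(-1)·1+(-1)·-1 = 0
  [T]: (-1)·-1+(-1)·1+(-1)·-1+(-1)·3+(-1)·-2 = 0
⇒ 1 (dimensionless)

{"Θ": 0, "T": 0}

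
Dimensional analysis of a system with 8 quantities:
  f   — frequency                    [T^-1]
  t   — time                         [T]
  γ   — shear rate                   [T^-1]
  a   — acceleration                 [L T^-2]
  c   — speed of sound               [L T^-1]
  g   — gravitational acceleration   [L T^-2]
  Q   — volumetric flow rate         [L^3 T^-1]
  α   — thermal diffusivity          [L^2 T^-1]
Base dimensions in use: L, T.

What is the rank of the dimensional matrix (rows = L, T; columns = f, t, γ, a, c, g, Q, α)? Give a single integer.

2

Write exponents as rows L,T / cols f,t,γ,a,c,g,Q,α:
  L: [ 0  0  0  1  1  1  3  2]
  T: [-1  1 -1 -2 -1 -2 -1 -1]
RREF → pivots at {f,a} ⇒ r = 2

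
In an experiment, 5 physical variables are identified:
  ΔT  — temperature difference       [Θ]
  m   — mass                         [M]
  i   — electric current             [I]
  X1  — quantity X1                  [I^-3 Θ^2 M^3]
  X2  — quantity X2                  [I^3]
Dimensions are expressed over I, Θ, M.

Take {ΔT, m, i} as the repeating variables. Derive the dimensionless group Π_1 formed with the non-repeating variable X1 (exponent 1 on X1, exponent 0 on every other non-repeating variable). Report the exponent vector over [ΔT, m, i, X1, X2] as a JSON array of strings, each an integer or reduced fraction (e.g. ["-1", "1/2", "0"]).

Exponent matrix [I,Θ,M] × [ΔT,m,i,X1,X2]:
  I: [ 0  0  1 -3  3]
  Θ: [ 1  0  0  2  0]
  M: [ 0  1  0  3  0]
Row reduction gives pivot columns ΔT,m,i; rank = 3
Pivot set = {ΔT,m,i}, free = {X1,X2}
RREF:
  r0: [   1    0    0    2    0]
  r1: [   0    1    0    3    0]
  r2: [   0    0    1   -3    3]
Fix exponent of X1 at 1, X2 at 0; solve each RREF row for its pivot's exponent:
  r0: exp(ΔT) + (2)·1 = 0 ⇒ exp(ΔT) = -2
  r1: exp(m) + (3)·1 = 0 ⇒ exp(m) = -3
  r2: exp(i) + (-3)·1 = 0 ⇒ exp(i) = 3
Π_1 = ΔT^-2 · m^-3 · i^3 · X1

["-2", "-3", "3", "1", "0"]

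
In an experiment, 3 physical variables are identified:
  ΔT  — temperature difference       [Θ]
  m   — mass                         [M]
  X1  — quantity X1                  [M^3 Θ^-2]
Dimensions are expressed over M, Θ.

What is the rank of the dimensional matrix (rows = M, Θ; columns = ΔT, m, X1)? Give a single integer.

Dimensional matrix (M×Θ by ΔT×m×X1):
  M: [ 0  1  3]
  Θ: [ 1  0 -2]
Echelon form has 2 nonzero rows (pivots: ΔT,m)

2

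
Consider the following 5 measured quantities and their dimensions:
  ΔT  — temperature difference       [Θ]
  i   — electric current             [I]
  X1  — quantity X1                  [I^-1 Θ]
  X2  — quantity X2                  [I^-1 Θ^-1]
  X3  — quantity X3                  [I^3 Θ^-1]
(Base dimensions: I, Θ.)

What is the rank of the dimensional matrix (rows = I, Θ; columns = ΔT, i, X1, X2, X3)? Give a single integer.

Write exponents as rows I,Θ / cols ΔT,i,X1,X2,X3:
  I: [ 0  1 -1 -1  3]
  Θ: [ 1  0  1 -1 -1]
Echelon form has 2 nonzero rows (pivots: ΔT,i)

2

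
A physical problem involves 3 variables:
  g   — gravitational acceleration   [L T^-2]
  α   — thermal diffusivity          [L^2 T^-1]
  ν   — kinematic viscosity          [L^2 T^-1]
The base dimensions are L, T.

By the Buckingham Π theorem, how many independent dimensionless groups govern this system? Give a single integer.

1

Write exponents as rows L,T / cols g,α,ν:
  L: [ 1  2  2]
  T: [-2 -1 -1]
RREF → pivots at {g,α} ⇒ r = 2
Π count = n − r = 3 − 2 = 1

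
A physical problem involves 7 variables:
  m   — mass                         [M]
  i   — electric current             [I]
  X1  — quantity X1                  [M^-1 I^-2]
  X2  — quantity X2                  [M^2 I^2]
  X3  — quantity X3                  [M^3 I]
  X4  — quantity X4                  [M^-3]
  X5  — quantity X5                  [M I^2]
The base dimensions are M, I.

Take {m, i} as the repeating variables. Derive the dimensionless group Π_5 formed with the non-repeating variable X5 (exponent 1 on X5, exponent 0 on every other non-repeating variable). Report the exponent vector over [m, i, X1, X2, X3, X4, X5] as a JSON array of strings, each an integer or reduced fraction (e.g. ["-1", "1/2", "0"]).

Exponent matrix [M,I] × [m,i,X1,X2,X3,X4,X5]:
  M: [ 1  0 -1  2  3 -3  1]
  I: [ 0  1 -2  2  1  0  2]
Echelon form has 2 nonzero rows (pivots: m,i)
Pivot set = {m,i}, free = {X1,X2,X3,X4,X5}
RREF:
  r0: [   1    0   -1    2    3   -3    1]
  r1: [   0    1   -2    2    1    0    2]
Fix exponent of X5 at 1, X1 at 0, X2 at 0, X3 at 0, X4 at 0; solve each RREF row for its pivot's exponent:
  r0: exp(m) + (1)·1 = 0 ⇒ exp(m) = -1
  r1: exp(i) + (2)·1 = 0 ⇒ exp(i) = -2
Π_5 = m^-1 · i^-2 · X5

["-1", "-2", "0", "0", "0", "0", "1"]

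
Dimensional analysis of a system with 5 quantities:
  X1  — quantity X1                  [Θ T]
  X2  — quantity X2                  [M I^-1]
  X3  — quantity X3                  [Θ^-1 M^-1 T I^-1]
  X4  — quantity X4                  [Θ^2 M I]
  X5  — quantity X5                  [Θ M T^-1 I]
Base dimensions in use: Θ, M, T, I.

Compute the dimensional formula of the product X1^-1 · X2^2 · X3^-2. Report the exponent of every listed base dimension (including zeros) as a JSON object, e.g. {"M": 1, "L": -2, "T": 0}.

{"Θ": 1, "M": 4, "T": -3, "I": 0}

Write exponents as rows Θ,M,T,I / cols X1,X2,X3,X4,X5:
  Θ: [ 1  0 -1  2  1]
  M: [ 0  1 -1  1  1]
  T: [ 1  0  1  0 -1]
  I: [ 0 -1 -1  1  1]
  [Θ]: (-1)·1+(2)·0+(-2)·-1 = 1
  [M]: (-1)·0+(2)·1+(-2)·-1 = 4
  [T]: (-1)·1+(2)·0+(-2)·1 = -3
  [I]: (-1)·0+(2)·-1+(-2)·-1 = 0
⇒ Θ M^4 T^-3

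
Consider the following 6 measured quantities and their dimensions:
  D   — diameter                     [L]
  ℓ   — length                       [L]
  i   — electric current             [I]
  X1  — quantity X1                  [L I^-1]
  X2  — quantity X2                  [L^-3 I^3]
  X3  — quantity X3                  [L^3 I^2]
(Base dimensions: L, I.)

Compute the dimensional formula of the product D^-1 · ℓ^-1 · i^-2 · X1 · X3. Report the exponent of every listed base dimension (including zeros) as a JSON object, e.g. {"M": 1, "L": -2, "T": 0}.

{"L": 2, "I": -1}

Exponent matrix [L,I] × [D,ℓ,i,X1,X2,X3]:
  L: [ 1  1  0  1 -3  3]
  I: [ 0  0  1 -1  3  2]
  [L]: (-1)·1+(-1)·1+(-2)·0+(1)·1+(1)·3 = 2
  [I]: (-1)·0+(-1)·0+(-2)·1+(1)·-1+(1)·2 = -1
⇒ L^2 I^-1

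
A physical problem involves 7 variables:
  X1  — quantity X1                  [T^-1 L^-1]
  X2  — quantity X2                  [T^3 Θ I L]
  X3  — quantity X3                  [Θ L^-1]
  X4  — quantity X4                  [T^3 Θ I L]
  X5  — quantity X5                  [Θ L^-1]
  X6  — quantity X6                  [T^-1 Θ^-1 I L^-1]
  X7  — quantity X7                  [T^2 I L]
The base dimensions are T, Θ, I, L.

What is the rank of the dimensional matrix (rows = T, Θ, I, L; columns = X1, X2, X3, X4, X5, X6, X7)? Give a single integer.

Exponent matrix [T,Θ,I,L] × [X1,X2,X3,X4,X5,X6,X7]:
  T: [-1  3  0  3  0 -1  2]
  Θ: [ 0  1  1  1  1 -1  0]
  I: [ 0  1  0  1  0  1  1]
  L: [-1  1 -1  1 -1 -1  1]
Row reduction gives pivot columns X1,X2,X3; rank = 3

3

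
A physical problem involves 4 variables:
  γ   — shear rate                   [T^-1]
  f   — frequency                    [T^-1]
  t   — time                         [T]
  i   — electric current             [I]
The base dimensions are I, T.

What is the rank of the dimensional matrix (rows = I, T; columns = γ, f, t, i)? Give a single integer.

Dimensional matrix (I×T by γ×f×t×i):
  I: [ 0  0  0  1]
  T: [-1 -1  1  0]
RREF → pivots at {γ,i} ⇒ r = 2

2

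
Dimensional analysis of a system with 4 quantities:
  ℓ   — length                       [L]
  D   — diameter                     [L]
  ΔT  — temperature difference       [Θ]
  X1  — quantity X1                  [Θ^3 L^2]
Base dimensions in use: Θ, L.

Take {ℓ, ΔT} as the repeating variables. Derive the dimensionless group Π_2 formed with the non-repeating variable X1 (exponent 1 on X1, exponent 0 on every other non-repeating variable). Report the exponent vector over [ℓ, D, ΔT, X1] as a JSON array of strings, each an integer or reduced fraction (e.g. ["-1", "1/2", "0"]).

["-2", "0", "-3", "1"]

Exponent matrix [Θ,L] × [ℓ,D,ΔT,X1]:
  Θ: [ 0  0  1  3]
  L: [ 1  1  0  2]
Echelon form has 2 nonzero rows (pivots: ℓ,ΔT)
Pivot set = {ℓ,ΔT}, free = {D,X1}
RREF:
  r0: [   1    1    0    2]
  r1: [   0    0    1    3]
Fix exponent of X1 at 1, D at 0; solve each RREF row for its pivot's exponent:
  r0: exp(ℓ) + (2)·1 = 0 ⇒ exp(ℓ) = -2
  r1: exp(ΔT) + (3)·1 = 0 ⇒ exp(ΔT) = -3
Π_2 = ℓ^-2 · ΔT^-3 · X1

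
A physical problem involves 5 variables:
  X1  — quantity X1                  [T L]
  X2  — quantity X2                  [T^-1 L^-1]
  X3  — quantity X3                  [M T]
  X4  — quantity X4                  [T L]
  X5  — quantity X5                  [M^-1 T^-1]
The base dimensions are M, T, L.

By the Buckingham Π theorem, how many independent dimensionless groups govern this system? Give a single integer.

3

Exponent matrix [M,T,L] × [X1,X2,X3,X4,X5]:
  M: [ 0  0  1  0 -1]
  T: [ 1 -1  1  1 -1]
  L: [ 1 -1  0  1  0]
Row reduction gives pivot columns X1,X3; rank = 2
n=5, r=2 ⇒ 3 dimensionless groups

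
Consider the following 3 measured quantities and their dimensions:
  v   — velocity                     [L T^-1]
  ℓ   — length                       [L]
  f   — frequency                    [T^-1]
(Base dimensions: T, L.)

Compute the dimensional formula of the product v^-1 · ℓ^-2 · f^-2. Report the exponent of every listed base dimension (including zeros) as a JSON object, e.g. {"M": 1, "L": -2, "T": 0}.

{"T": 3, "L": -3}

Exponent matrix [T,L] × [v,ℓ,f]:
  T: [-1  0 -1]
  L: [ 1  1  0]
  [T]: (-1)·-1+(-2)·0+(-2)·-1 = 3
  [L]: (-1)·1+(-2)·1+(-2)·0 = -3
⇒ T^3 L^-3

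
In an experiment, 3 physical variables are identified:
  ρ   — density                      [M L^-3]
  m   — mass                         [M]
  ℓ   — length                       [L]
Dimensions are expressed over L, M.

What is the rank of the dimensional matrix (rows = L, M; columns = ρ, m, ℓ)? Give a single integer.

Dimensional matrix (L×M by ρ×m×ℓ):
  L: [-3  0  1]
  M: [ 1  1  0]
Row reduction gives pivot columns ρ,m; rank = 2

2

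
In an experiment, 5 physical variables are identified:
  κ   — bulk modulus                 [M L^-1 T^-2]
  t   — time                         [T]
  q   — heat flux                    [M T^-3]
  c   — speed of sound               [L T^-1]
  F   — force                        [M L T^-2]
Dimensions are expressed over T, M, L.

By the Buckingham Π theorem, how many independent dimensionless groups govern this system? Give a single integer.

2

Write exponents as rows T,M,L / cols κ,t,q,c,F:
  T: [-2  1 -3 -1 -2]
  M: [ 1  0  1  0  1]
  L: [-1  0  0  1  1]
RREF → pivots at {κ,t,q} ⇒ r = 3
Π count = n − r = 5 − 3 = 2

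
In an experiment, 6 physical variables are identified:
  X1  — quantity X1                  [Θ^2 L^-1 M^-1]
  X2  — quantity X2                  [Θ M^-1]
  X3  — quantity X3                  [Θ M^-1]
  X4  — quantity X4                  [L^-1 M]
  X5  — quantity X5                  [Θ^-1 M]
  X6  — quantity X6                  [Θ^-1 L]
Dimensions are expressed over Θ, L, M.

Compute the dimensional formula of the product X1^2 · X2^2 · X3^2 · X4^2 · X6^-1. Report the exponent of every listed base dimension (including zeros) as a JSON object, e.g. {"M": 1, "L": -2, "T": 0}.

Dimensional matrix (Θ×L×M by X1×X2×X3×X4×X5×X6):
  Θ: [ 2  1  1  0 -1 -1]
  L: [-1  0  0 -1  0  1]
  M: [-1 -1 -1  1  1  0]
  [Θ]: (2)·2+(2)·1+(2)·1+(2)·0+(-1)·-1 = 9
  [L]: (2)·-1+(2)·0+(2)·0+(2)·-1+(-1)·1 = -5
  [M]: (2)·-1+(2)·-1+(2)·-1+(2)·1+(-1)·0 = -4
⇒ Θ^9 L^-5 M^-4

{"Θ": 9, "L": -5, "M": -4}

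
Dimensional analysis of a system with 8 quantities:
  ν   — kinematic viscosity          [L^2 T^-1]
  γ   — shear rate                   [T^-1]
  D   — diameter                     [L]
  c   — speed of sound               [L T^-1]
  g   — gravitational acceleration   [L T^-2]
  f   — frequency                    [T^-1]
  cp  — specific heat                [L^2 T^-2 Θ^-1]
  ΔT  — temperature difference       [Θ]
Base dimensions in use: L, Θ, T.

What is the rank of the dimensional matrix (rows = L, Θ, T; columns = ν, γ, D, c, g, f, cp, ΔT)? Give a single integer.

Write exponents as rows L,Θ,T / cols ν,γ,D,c,g,f,cp,ΔT:
  L: [ 2  0  1  1  1  0  2  0]
  Θ: [ 0  0  0  0  0  0 -1  1]
  T: [-1 -1  0 -1 -2 -1 -2  0]
RREF → pivots at {ν,γ,cp} ⇒ r = 3

3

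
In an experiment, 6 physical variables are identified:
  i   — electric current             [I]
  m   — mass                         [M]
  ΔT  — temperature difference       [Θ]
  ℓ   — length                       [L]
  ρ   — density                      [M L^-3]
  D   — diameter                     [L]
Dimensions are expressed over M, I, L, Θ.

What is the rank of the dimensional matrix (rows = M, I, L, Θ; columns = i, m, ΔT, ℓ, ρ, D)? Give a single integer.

4

Write exponents as rows M,I,L,Θ / cols i,m,ΔT,ℓ,ρ,D:
  M: [ 0  1  0  0  1  0]
  I: [ 1  0  0  0  0  0]
  L: [ 0  0  0  1 -3  1]
  Θ: [ 0  0  1  0  0  0]
Echelon form has 4 nonzero rows (pivots: i,m,ΔT,ℓ)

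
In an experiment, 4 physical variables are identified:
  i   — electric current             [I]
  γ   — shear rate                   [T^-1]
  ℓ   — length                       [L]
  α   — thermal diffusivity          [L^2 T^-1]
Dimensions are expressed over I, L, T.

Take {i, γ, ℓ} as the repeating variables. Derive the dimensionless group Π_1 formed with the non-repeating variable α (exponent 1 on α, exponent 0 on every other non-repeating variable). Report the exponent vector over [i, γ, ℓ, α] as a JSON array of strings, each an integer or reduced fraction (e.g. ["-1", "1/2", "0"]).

Write exponents as rows I,L,T / cols i,γ,ℓ,α:
  I: [ 1  0  0  0]
  L: [ 0  0  1  2]
  T: [ 0 -1  0 -1]
Row reduction gives pivot columns i,γ,ℓ; rank = 3
Pivot set = {i,γ,ℓ}, free = {α}
RREF:
  r0: [   1    0    0    0]
  r1: [   0    1    0    1]
  r2: [   0    0    1    2]
Fix exponent of α at 1; solve each RREF row for its pivot's exponent:
  r0: exp(i) + (0)·1 = 0 ⇒ exp(i) = 0
  r1: exp(γ) + (1)·1 = 0 ⇒ exp(γ) = -1
  r2: exp(ℓ) + (2)·1 = 0 ⇒ exp(ℓ) = -2
Π_1 = γ^-1 · ℓ^-2 · α

["0", "-1", "-2", "1"]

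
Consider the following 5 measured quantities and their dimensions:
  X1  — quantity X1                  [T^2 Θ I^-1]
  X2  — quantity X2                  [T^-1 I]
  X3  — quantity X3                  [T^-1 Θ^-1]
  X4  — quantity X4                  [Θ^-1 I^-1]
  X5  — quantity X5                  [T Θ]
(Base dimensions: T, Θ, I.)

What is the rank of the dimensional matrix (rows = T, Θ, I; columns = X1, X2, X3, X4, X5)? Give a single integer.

2

Exponent matrix [T,Θ,I] × [X1,X2,X3,X4,X5]:
  T: [ 2 -1 -1  0  1]
  Θ: [ 1  0 -1 -1  1]
  I: [-1  1  0 -1  0]
Row reduction gives pivot columns X1,X2; rank = 2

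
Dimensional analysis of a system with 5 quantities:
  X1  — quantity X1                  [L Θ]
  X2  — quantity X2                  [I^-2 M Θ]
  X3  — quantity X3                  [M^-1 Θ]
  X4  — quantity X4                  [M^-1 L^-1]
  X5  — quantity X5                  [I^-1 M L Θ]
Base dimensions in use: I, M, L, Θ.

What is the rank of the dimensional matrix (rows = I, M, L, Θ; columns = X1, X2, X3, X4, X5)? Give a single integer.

Write exponents as rows I,M,L,Θ / cols X1,X2,X3,X4,X5:
  I: [ 0 -2  0  0 -1]
  M: [ 0  1 -1 -1  1]
  L: [ 1  0  0 -1  1]
  Θ: [ 1  1  1  0  1]
RREF → pivots at {X1,X2,X3} ⇒ r = 3

3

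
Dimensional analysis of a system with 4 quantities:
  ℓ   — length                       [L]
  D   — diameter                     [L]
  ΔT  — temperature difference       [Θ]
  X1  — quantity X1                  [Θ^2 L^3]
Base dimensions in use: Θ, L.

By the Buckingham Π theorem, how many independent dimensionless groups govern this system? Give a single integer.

Exponent matrix [Θ,L] × [ℓ,D,ΔT,X1]:
  Θ: [ 0  0  1  2]
  L: [ 1  1  0  3]
RREF → pivots at {ℓ,ΔT} ⇒ r = 2
4 vars − rank 2 = 2 Π groups

2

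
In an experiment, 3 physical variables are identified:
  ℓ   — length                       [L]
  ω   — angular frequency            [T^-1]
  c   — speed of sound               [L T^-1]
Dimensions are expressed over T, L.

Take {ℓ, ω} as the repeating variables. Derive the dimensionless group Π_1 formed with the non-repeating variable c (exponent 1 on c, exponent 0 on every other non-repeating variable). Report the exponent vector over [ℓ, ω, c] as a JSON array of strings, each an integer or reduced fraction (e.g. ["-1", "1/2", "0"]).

Dimensional matrix (T×L by ℓ×ω×c):
  T: [ 0 -1 -1]
  L: [ 1  0  1]
Echelon form has 2 nonzero rows (pivots: ℓ,ω)
Repeat: ℓ,ω; free: c
RREF:
  r0: [   1    0    1]
  r1: [   0    1    1]
Fix exponent of c at 1; solve each RREF row for its pivot's exponent:
  r0: exp(ℓ) + (1)·1 = 0 ⇒ exp(ℓ) = -1
  r1: exp(ω) + (1)·1 = 0 ⇒ exp(ω) = -1
Π_1 = ℓ^-1 · ω^-1 · c

["-1", "-1", "1"]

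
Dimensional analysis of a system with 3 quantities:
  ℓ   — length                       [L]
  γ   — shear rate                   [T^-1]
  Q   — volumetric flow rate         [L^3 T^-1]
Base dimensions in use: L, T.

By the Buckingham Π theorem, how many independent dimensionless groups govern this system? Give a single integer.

Exponent matrix [L,T] × [ℓ,γ,Q]:
  L: [ 1  0  3]
  T: [ 0 -1 -1]
Row reduction gives pivot columns ℓ,γ; rank = 2
3 vars − rank 2 = 1 Π group

1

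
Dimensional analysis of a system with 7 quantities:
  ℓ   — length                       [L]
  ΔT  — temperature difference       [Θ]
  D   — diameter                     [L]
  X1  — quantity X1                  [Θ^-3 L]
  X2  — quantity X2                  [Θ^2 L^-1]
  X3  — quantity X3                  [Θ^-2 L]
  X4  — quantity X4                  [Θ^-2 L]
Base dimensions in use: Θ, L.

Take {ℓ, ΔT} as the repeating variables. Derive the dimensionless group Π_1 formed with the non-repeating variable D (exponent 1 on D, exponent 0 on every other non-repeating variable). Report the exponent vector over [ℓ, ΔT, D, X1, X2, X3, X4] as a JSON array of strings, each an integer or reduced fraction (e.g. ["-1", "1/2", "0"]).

Dimensional matrix (Θ×L by ℓ×ΔT×D×X1×X2×X3×X4):
  Θ: [ 0  1  0 -3  2 -2 -2]
  L: [ 1  0  1  1 -1  1  1]
Row reduction gives pivot columns ℓ,ΔT; rank = 2
Pivot set = {ℓ,ΔT}, free = {D,X1,X2,X3,X4}
RREF:
  r0: [   1    0    1    1   -1    1    1]
  r1: [   0    1    0   -3    2   -2   -2]
Fix exponent of D at 1, X1 at 0, X2 at 0, X3 at 0, X4 at 0; solve each RREF row for its pivot's exponent:
  r0: exp(ℓ) + (1)·1 = 0 ⇒ exp(ℓ) = -1
  r1: exp(ΔT) + (0)·1 = 0 ⇒ exp(ΔT) = 0
Π_1 = ℓ^-1 · D

["-1", "0", "1", "0", "0", "0", "0"]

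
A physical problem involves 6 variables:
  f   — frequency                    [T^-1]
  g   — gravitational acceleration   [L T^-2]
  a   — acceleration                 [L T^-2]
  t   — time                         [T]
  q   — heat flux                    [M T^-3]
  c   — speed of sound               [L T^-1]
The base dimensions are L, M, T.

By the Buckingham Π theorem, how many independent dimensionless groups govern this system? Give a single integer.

Dimensional matrix (L×M×T by f×g×a×t×q×c):
  L: [ 0  1  1  0  0  1]
  M: [ 0  0  0  0  1  0]
  T: [-1 -2 -2  1 -3 -1]
RREF → pivots at {f,g,q} ⇒ r = 3
n=6, r=3 ⇒ 3 dimensionless groups

3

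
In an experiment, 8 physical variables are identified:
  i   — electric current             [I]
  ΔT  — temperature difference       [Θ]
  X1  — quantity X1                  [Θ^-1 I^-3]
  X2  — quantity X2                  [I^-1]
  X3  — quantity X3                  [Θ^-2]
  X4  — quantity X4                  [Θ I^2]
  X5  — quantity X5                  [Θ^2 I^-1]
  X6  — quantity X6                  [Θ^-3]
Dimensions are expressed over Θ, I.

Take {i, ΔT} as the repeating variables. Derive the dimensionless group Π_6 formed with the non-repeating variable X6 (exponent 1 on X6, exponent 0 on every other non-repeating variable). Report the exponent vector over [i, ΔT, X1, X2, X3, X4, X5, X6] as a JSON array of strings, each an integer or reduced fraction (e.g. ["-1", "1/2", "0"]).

Write exponents as rows Θ,I / cols i,ΔT,X1,X2,X3,X4,X5,X6:
  Θ: [ 0  1 -1  0 -2  1  2 -3]
  I: [ 1  0 -3 -1  0  2 -1  0]
Row reduction gives pivot columns i,ΔT; rank = 2
Pivot set = {i,ΔT}, free = {X1,X2,X3,X4,X5,X6}
RREF:
  r0: [   1    0   -3   -1    0    2   -1    0]
  r1: [   0    1   -1    0   -2    1    2   -3]
Fix exponent of X6 at 1, X1 at 0, X2 at 0, X3 at 0, X4 at 0, X5 at 0; solve each RREF row for its pivot's exponent:
  r0: exp(i) + (0)·1 = 0 ⇒ exp(i) = 0
  r1: exp(ΔT) + (-3)·1 = 0 ⇒ exp(ΔT) = 3
Π_6 = ΔT^3 · X6

["0", "3", "0", "0", "0", "0", "0", "1"]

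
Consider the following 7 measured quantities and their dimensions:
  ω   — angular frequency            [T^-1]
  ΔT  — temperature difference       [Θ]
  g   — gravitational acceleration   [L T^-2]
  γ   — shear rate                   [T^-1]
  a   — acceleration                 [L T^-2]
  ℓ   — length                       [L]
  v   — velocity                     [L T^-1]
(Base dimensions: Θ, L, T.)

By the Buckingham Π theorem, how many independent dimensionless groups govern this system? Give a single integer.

Exponent matrix [Θ,L,T] × [ω,ΔT,g,γ,a,ℓ,v]:
  Θ: [ 0  1  0  0  0  0  0]
  L: [ 0  0  1  0  1  1  1]
  T: [-1  0 -2 -1 -2  0 -1]
Row reduction gives pivot columns ω,ΔT,g; rank = 3
7 vars − rank 3 = 4 Π groups

4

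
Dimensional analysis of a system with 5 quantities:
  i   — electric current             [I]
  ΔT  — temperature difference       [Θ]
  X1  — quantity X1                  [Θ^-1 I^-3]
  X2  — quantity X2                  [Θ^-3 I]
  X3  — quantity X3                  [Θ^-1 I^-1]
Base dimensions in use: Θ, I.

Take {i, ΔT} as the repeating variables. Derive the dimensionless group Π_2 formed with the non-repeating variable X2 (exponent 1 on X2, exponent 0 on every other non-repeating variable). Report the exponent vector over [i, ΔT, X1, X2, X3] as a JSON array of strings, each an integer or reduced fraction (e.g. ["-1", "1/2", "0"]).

["-1", "3", "0", "1", "0"]

Write exponents as rows Θ,I / cols i,ΔT,X1,X2,X3:
  Θ: [ 0  1 -1 -3 -1]
  I: [ 1  0 -3  1 -1]
Row reduction gives pivot columns i,ΔT; rank = 2
Repeat: i,ΔT; free: X1,X2,X3
RREF:
  r0: [   1    0   -3    1   -1]
  r1: [   0    1   -1   -3   -1]
Fix exponent of X2 at 1, X1 at 0, X3 at 0; solve each RREF row for its pivot's exponent:
  r0: exp(i) + (1)·1 = 0 ⇒ exp(i) = -1
  r1: exp(ΔT) + (-3)·1 = 0 ⇒ exp(ΔT) = 3
Π_2 = i^-1 · ΔT^3 · X2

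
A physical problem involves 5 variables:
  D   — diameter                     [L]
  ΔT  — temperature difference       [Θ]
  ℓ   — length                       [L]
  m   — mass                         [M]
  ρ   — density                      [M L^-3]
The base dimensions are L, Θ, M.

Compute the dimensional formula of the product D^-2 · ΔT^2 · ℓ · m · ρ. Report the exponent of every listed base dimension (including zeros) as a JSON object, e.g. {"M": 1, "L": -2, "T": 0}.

Dimensional matrix (L×Θ×M by D×ΔT×ℓ×m×ρ):
  L: [ 1  0  1  0 -3]
  Θ: [ 0  1  0  0  0]
  M: [ 0  0  0  1  1]
  [L]: (-2)·1+(2)·0+(1)·1+(1)·0+(1)·-3 = -4
  [Θ]: (-2)·0+(2)·1+(1)·0+(1)·0+(1)·0 = 2
  [M]: (-2)·0+(2)·0+(1)·0+(1)·1+(1)·1 = 2
⇒ L^-4 Θ^2 M^2

{"L": -4, "Θ": 2, "M": 2}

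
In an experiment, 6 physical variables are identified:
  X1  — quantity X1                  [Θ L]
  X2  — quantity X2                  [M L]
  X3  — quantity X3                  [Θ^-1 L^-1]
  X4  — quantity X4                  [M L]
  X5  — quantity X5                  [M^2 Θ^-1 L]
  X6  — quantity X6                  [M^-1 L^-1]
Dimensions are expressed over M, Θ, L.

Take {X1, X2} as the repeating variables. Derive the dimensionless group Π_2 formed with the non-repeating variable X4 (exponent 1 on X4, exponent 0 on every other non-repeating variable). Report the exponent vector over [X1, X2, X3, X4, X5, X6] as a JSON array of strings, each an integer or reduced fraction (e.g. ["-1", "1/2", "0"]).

Dimensional matrix (M×Θ×L by X1×X2×X3×X4×X5×X6):
  M: [ 0  1  0  1  2 -1]
  Θ: [ 1  0 -1  0 -1  0]
  L: [ 1  1 -1  1  1 -1]
RREF → pivots at {X1,X2} ⇒ r = 2
Repeat: X1,X2; free: X3,X4,X5,X6
RREF:
  r0: [   1    0   -1    0   -1    0]
  r1: [   0    1    0    1    2   -1]
  r2: [   0    0    0    0    0    0]
Fix exponent of X4 at 1, X3 at 0, X5 at 0, X6 at 0; solve each RREF row for its pivot's exponent:
  r0: exp(X1) + (0)·1 = 0 ⇒ exp(X1) = 0
  r1: exp(X2) + (1)·1 = 0 ⇒ exp(X2) = -1
Π_2 = X2^-1 · X4

["0", "-1", "0", "1", "0", "0"]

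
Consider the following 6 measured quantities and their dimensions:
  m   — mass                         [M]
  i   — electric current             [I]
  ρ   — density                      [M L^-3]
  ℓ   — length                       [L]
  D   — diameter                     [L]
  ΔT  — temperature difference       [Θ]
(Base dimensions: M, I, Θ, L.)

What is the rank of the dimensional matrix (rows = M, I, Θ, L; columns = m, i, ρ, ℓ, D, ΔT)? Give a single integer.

4

Write exponents as rows M,I,Θ,L / cols m,i,ρ,ℓ,D,ΔT:
  M: [ 1  0  1  0  0  0]
  I: [ 0  1  0  0  0  0]
  Θ: [ 0  0  0  0  0  1]
  L: [ 0  0 -3  1  1  0]
Row reduction gives pivot columns m,i,ρ,ΔT; rank = 4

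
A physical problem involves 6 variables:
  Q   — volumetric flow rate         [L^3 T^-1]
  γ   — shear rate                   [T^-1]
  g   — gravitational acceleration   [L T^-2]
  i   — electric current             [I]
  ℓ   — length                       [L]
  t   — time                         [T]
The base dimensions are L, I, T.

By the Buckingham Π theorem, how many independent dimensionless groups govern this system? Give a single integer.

Exponent matrix [L,I,T] × [Q,γ,g,i,ℓ,t]:
  L: [ 3  0  1  0  1  0]
  I: [ 0  0  0  1  0  0]
  T: [-1 -1 -2  0  0  1]
RREF → pivots at {Q,γ,i} ⇒ r = 3
6 vars − rank 3 = 3 Π groups

3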